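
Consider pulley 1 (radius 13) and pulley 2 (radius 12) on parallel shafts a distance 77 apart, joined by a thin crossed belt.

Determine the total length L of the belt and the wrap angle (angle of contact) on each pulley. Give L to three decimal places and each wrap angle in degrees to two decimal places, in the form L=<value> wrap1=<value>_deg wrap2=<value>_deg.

crossed belt: β = asin((r1+r2)/C) = asin(25/77) = 18.9459°
wrap1 = wrap2 = π + 2β = 217.8918°
tangent length = C·cosβ = 72.8286
L = (r1+r2)·wrap + 2·C·cosβ = 25·3.8029 + 2·72.8286 = 240.7304

L=240.730 wrap1=217.89_deg wrap2=217.89_deg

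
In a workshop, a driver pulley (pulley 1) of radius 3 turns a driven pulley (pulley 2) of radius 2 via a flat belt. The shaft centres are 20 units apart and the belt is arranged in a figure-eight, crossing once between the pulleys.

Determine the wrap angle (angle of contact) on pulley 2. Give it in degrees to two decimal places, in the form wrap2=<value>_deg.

wrap2=208.96_deg

crossed belt: β = asin((r1+r2)/C) = asin(5/20) = 14.4775°
wrap1 = wrap2 = π + 2β = 208.9550°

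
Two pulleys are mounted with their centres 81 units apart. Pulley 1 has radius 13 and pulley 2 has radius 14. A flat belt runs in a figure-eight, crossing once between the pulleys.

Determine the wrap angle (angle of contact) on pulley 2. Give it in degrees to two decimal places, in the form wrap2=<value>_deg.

wrap2=218.94_deg

crossed belt: β = asin((r1+r2)/C) = asin(27/81) = 19.4712°
wrap1 = wrap2 = π + 2β = 218.9424°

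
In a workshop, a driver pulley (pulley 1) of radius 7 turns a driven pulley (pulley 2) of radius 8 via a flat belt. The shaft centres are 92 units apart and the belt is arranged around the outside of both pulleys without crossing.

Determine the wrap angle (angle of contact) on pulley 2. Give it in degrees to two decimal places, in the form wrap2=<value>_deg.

wrap2=181.25_deg

open belt: β = asin((r2−r1)/C) = asin(1/92) = 0.6228°
wrap1 = π − 2β = 178.7544°
wrap2 = π + 2β = 181.2456°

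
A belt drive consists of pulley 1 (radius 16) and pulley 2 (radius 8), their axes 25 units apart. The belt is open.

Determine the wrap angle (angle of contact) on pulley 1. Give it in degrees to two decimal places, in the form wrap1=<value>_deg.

wrap1=217.33_deg

open belt: β = asin((r2−r1)/C) = asin(-8/25) = -18.6629°
wrap1 = π − 2β = 217.3258°
wrap2 = π + 2β = 142.6742°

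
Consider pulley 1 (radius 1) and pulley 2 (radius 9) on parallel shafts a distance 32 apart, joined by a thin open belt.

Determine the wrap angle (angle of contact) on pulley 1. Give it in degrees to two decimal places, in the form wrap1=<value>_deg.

wrap1=151.04_deg

open belt: β = asin((r2−r1)/C) = asin(8/32) = 14.4775°
wrap1 = π − 2β = 151.0450°
wrap2 = π + 2β = 208.9550°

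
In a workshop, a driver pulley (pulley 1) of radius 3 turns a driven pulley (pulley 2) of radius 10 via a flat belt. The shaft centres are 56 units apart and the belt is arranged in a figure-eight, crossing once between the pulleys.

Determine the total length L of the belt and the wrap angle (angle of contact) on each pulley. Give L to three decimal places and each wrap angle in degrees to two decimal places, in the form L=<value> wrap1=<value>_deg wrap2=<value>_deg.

crossed belt: β = asin((r1+r2)/C) = asin(13/56) = 13.4233°
wrap1 = wrap2 = π + 2β = 206.8465°
tangent length = C·cosβ = 54.4702
L = (r1+r2)·wrap + 2·C·cosβ = 13·3.6102 + 2·54.4702 = 155.8723

L=155.872 wrap1=206.85_deg wrap2=206.85_deg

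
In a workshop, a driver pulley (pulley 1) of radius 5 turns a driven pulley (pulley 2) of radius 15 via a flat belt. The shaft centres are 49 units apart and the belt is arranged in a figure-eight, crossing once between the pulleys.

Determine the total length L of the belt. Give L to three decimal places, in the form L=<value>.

crossed belt: β = asin((r1+r2)/C) = asin(20/49) = 24.0895°
wrap1 = wrap2 = π + 2β = 228.1790°
tangent length = C·cosβ = 44.7325
L = (r1+r2)·wrap + 2·C·cosβ = 20·3.9825 + 2·44.7325 = 169.1146

L=169.115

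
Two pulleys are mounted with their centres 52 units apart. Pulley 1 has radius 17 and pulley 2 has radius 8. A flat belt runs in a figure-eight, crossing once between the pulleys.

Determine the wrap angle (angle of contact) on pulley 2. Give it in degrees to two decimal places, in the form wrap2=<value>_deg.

crossed belt: β = asin((r1+r2)/C) = asin(25/52) = 28.7357°
wrap1 = wrap2 = π + 2β = 237.4713°

wrap2=237.47_deg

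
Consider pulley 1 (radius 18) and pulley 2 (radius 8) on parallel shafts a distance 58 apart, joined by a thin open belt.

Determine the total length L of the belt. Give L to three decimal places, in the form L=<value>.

L=199.410

open belt: β = asin((r2−r1)/C) = asin(-10/58) = -9.9282°
wrap1 = π − 2β = 199.8564°
wrap2 = π + 2β = 160.1436°
tangent length = C·cosβ = 57.1314
L = r1·wrap1 + r2·wrap2 + 2·C·cosβ = 18·3.4882 + 8·2.7950 + 2·57.1314 = 199.4099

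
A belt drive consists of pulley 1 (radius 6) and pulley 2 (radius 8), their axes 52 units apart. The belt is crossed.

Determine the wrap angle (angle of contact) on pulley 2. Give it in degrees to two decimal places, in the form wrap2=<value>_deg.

crossed belt: β = asin((r1+r2)/C) = asin(14/52) = 15.6185°
wrap1 = wrap2 = π + 2β = 211.2370°

wrap2=211.24_deg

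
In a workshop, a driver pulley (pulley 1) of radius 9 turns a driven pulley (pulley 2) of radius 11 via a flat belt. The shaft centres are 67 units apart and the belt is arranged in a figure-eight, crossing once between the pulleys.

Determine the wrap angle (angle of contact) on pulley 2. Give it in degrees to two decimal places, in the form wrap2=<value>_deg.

wrap2=214.74_deg

crossed belt: β = asin((r1+r2)/C) = asin(20/67) = 17.3680°
wrap1 = wrap2 = π + 2β = 214.7360°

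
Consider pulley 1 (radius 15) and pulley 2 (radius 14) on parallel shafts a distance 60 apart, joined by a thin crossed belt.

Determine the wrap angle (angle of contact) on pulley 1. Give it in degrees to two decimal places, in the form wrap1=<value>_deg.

crossed belt: β = asin((r1+r2)/C) = asin(29/60) = 28.9033°
wrap1 = wrap2 = π + 2β = 237.8067°

wrap1=237.81_deg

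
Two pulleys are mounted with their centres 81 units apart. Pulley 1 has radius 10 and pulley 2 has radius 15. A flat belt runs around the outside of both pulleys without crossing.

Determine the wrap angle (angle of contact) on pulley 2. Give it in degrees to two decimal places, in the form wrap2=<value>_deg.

wrap2=187.08_deg

open belt: β = asin((r2−r1)/C) = asin(5/81) = 3.5390°
wrap1 = π − 2β = 172.9219°
wrap2 = π + 2β = 187.0781°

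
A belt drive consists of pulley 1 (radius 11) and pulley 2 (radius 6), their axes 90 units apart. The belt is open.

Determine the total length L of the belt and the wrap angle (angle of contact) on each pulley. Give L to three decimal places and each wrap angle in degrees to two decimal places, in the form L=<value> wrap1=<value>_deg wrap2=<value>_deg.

L=233.685 wrap1=186.37_deg wrap2=173.63_deg

open belt: β = asin((r2−r1)/C) = asin(-5/90) = -3.1847°
wrap1 = π − 2β = 186.3695°
wrap2 = π + 2β = 173.6305°
tangent length = C·cosβ = 89.8610
L = r1·wrap1 + r2·wrap2 + 2·C·cosβ = 11·3.2528 + 6·3.0304 + 2·89.8610 = 233.6849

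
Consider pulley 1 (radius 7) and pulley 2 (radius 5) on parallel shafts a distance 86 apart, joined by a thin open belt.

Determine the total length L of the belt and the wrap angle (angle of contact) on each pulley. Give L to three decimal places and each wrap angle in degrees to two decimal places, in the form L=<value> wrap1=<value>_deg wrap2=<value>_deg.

L=209.746 wrap1=182.67_deg wrap2=177.33_deg

open belt: β = asin((r2−r1)/C) = asin(-2/86) = -1.3326°
wrap1 = π − 2β = 182.6652°
wrap2 = π + 2β = 177.3348°
tangent length = C·cosβ = 85.9767
L = r1·wrap1 + r2·wrap2 + 2·C·cosβ = 7·3.1881 + 5·3.0951 + 2·85.9767 = 209.7456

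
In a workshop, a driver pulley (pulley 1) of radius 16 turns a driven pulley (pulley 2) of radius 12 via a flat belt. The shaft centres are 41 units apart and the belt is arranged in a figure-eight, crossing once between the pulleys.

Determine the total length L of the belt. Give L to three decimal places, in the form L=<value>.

L=189.963

crossed belt: β = asin((r1+r2)/C) = asin(28/41) = 43.0728°
wrap1 = wrap2 = π + 2β = 266.1456°
tangent length = C·cosβ = 29.9500
L = (r1+r2)·wrap + 2·C·cosβ = 28·4.6451 + 2·29.9500 = 189.9632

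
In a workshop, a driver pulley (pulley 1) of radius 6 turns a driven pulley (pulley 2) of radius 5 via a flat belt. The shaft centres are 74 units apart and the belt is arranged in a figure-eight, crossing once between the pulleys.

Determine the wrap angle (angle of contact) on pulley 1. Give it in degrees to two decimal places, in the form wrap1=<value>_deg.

crossed belt: β = asin((r1+r2)/C) = asin(11/74) = 8.5486°
wrap1 = wrap2 = π + 2β = 197.0972°

wrap1=197.10_deg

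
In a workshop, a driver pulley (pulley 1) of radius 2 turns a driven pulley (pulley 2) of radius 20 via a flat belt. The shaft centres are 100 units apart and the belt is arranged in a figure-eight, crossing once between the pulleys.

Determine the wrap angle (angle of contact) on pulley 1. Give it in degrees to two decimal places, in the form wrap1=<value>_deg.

wrap1=205.42_deg

crossed belt: β = asin((r1+r2)/C) = asin(22/100) = 12.7090°
wrap1 = wrap2 = π + 2β = 205.4181°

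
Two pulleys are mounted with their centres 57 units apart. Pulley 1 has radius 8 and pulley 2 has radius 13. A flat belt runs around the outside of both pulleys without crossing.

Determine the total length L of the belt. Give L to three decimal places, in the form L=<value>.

L=180.412

open belt: β = asin((r2−r1)/C) = asin(5/57) = 5.0324°
wrap1 = π − 2β = 169.9352°
wrap2 = π + 2β = 190.0648°
tangent length = C·cosβ = 56.7803
L = r1·wrap1 + r2·wrap2 + 2·C·cosβ = 8·2.9659 + 13·3.3173 + 2·56.7803 = 180.4123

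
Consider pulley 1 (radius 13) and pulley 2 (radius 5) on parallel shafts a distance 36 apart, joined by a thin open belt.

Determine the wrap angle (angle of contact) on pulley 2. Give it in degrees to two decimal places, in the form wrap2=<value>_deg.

open belt: β = asin((r2−r1)/C) = asin(-8/36) = -12.8396°
wrap1 = π − 2β = 205.6792°
wrap2 = π + 2β = 154.3208°

wrap2=154.32_deg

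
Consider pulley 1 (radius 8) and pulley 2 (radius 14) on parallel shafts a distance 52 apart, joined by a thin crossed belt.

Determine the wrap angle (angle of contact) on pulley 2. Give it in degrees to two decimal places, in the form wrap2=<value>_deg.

wrap2=230.06_deg

crossed belt: β = asin((r1+r2)/C) = asin(22/52) = 25.0290°
wrap1 = wrap2 = π + 2β = 230.0580°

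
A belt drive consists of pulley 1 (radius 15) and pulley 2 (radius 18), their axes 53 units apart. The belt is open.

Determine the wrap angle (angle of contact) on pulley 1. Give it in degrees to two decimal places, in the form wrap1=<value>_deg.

wrap1=173.51_deg

open belt: β = asin((r2−r1)/C) = asin(3/53) = 3.2449°
wrap1 = π − 2β = 173.5102°
wrap2 = π + 2β = 186.4898°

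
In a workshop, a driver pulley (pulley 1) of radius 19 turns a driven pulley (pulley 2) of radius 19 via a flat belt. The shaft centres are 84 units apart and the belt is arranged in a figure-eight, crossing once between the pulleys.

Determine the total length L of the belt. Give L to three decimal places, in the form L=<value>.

L=304.884

crossed belt: β = asin((r1+r2)/C) = asin(38/84) = 26.8965°
wrap1 = wrap2 = π + 2β = 233.7931°
tangent length = C·cosβ = 74.9133
L = (r1+r2)·wrap + 2·C·cosβ = 38·4.0805 + 2·74.9133 = 304.8840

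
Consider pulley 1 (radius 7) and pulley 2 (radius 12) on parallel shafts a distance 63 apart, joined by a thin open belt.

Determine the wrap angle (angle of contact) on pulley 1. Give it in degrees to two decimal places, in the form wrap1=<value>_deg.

open belt: β = asin((r2−r1)/C) = asin(5/63) = 4.5521°
wrap1 = π − 2β = 170.8959°
wrap2 = π + 2β = 189.1041°

wrap1=170.90_deg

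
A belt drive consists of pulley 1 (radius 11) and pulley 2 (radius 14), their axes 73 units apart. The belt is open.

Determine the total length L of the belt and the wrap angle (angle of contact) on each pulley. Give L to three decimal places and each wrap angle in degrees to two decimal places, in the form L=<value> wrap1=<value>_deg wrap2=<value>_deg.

open belt: β = asin((r2−r1)/C) = asin(3/73) = 2.3553°
wrap1 = π − 2β = 175.2894°
wrap2 = π + 2β = 184.7106°
tangent length = C·cosβ = 72.9383
L = r1·wrap1 + r2·wrap2 + 2·C·cosβ = 11·3.0594 + 14·3.2238 + 2·72.9383 = 224.6631

L=224.663 wrap1=175.29_deg wrap2=184.71_deg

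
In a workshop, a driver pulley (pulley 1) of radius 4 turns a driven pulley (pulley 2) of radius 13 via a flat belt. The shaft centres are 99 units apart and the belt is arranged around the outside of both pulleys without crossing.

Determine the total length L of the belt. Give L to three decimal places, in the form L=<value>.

open belt: β = asin((r2−r1)/C) = asin(9/99) = 5.2159°
wrap1 = π − 2β = 169.5682°
wrap2 = π + 2β = 190.4318°
tangent length = C·cosβ = 98.5901
L = r1·wrap1 + r2·wrap2 + 2·C·cosβ = 4·2.9595 + 13·3.3237 + 2·98.5901 = 252.2258

L=252.226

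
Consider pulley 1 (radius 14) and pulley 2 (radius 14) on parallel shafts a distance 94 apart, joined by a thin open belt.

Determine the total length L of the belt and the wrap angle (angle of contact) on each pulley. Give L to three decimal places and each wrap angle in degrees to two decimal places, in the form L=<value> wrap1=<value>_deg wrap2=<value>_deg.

L=275.965 wrap1=180.00_deg wrap2=180.00_deg

open belt: β = asin((r2−r1)/C) = asin(0/94) = 0.0000°
wrap1 = π − 2β = 180.0000°
wrap2 = π + 2β = 180.0000°
tangent length = C·cosβ = 94.0000
L = r1·wrap1 + r2·wrap2 + 2·C·cosβ = 14·3.1416 + 14·3.1416 + 2·94.0000 = 275.9646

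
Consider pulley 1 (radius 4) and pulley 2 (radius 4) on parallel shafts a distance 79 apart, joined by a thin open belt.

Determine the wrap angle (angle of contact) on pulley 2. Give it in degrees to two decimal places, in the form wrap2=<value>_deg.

wrap2=180.00_deg

open belt: β = asin((r2−r1)/C) = asin(0/79) = 0.0000°
wrap1 = π − 2β = 180.0000°
wrap2 = π + 2β = 180.0000°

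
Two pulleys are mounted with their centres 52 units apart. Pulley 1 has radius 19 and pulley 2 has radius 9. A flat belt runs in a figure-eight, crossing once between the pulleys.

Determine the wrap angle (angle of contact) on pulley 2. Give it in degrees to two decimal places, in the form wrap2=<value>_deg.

crossed belt: β = asin((r1+r2)/C) = asin(28/52) = 32.5790°
wrap1 = wrap2 = π + 2β = 245.1579°

wrap2=245.16_deg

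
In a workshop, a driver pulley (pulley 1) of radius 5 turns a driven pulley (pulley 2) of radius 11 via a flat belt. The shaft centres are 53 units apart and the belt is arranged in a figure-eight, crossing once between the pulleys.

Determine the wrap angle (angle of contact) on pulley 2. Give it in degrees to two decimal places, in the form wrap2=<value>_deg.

crossed belt: β = asin((r1+r2)/C) = asin(16/53) = 17.5710°
wrap1 = wrap2 = π + 2β = 215.1419°

wrap2=215.14_deg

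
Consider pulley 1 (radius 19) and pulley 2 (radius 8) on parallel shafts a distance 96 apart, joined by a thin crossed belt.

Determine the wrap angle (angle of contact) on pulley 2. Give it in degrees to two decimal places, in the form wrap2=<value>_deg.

crossed belt: β = asin((r1+r2)/C) = asin(27/96) = 16.3348°
wrap1 = wrap2 = π + 2β = 212.6696°

wrap2=212.67_deg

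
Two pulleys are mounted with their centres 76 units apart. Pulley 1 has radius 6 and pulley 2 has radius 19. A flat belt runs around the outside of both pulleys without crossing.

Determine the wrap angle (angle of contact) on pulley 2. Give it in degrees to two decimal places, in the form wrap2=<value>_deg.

open belt: β = asin((r2−r1)/C) = asin(13/76) = 9.8490°
wrap1 = π − 2β = 160.3019°
wrap2 = π + 2β = 199.6981°

wrap2=199.70_deg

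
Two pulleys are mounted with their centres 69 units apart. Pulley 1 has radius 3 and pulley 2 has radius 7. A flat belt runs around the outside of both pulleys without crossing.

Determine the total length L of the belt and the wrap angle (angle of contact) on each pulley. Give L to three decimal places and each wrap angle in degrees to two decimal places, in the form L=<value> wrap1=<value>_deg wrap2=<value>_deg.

open belt: β = asin((r2−r1)/C) = asin(4/69) = 3.3234°
wrap1 = π − 2β = 173.3533°
wrap2 = π + 2β = 186.6467°
tangent length = C·cosβ = 68.8840
L = r1·wrap1 + r2·wrap2 + 2·C·cosβ = 3·3.0256 + 7·3.2576 + 2·68.8840 = 169.6479

L=169.648 wrap1=173.35_deg wrap2=186.65_deg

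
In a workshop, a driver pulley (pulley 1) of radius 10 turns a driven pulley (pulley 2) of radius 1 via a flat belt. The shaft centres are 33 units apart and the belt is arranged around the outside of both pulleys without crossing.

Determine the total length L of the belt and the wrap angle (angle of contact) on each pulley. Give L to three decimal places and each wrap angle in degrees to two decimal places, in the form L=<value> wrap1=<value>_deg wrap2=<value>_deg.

L=103.028 wrap1=211.65_deg wrap2=148.35_deg

open belt: β = asin((r2−r1)/C) = asin(-9/33) = -15.8266°
wrap1 = π − 2β = 211.6532°
wrap2 = π + 2β = 148.3468°
tangent length = C·cosβ = 31.7490
L = r1·wrap1 + r2·wrap2 + 2·C·cosβ = 10·3.6940 + 1·2.5891 + 2·31.7490 = 103.0276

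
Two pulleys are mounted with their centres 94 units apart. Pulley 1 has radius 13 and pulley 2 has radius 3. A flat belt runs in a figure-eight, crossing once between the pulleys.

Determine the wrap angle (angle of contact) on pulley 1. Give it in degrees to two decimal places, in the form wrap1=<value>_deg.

wrap1=199.60_deg

crossed belt: β = asin((r1+r2)/C) = asin(16/94) = 9.8002°
wrap1 = wrap2 = π + 2β = 199.6004°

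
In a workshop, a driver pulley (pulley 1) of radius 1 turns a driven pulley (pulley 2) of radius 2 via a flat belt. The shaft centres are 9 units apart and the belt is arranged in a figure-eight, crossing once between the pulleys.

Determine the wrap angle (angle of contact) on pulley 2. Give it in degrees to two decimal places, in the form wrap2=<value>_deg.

crossed belt: β = asin((r1+r2)/C) = asin(3/9) = 19.4712°
wrap1 = wrap2 = π + 2β = 218.9424°

wrap2=218.94_deg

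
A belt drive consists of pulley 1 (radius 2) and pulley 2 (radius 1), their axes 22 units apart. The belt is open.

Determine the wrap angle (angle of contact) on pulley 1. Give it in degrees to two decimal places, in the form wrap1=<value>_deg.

open belt: β = asin((r2−r1)/C) = asin(-1/22) = -2.6053°
wrap1 = π − 2β = 185.2105°
wrap2 = π + 2β = 174.7895°

wrap1=185.21_deg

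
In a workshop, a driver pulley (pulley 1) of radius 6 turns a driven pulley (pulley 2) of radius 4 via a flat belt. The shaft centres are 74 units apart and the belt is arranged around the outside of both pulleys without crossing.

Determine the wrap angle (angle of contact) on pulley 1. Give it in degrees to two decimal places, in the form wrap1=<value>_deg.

wrap1=183.10_deg

open belt: β = asin((r2−r1)/C) = asin(-2/74) = -1.5487°
wrap1 = π − 2β = 183.0974°
wrap2 = π + 2β = 176.9026°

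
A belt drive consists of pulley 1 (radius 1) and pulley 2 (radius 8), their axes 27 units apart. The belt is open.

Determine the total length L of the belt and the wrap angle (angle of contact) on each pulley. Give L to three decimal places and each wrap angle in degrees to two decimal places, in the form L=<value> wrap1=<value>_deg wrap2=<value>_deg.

L=84.100 wrap1=149.95_deg wrap2=210.05_deg

open belt: β = asin((r2−r1)/C) = asin(7/27) = 15.0261°
wrap1 = π − 2β = 149.9478°
wrap2 = π + 2β = 210.0522°
tangent length = C·cosβ = 26.0768
L = r1·wrap1 + r2·wrap2 + 2·C·cosβ = 1·2.6171 + 8·3.6661 + 2·26.0768 = 84.0995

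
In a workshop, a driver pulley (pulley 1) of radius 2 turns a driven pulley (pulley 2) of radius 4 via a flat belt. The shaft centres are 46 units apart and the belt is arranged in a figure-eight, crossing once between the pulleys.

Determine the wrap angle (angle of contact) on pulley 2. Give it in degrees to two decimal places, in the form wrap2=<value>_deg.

crossed belt: β = asin((r1+r2)/C) = asin(6/46) = 7.4947°
wrap1 = wrap2 = π + 2β = 194.9894°

wrap2=194.99_deg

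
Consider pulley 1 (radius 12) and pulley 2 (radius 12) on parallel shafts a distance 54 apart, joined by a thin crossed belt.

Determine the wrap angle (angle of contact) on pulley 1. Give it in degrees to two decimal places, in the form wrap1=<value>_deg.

wrap1=232.78_deg

crossed belt: β = asin((r1+r2)/C) = asin(24/54) = 26.3878°
wrap1 = wrap2 = π + 2β = 232.7756°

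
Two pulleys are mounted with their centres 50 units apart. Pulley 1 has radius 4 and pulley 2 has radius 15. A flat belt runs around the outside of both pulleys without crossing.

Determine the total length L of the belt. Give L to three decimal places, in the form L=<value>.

L=162.120

open belt: β = asin((r2−r1)/C) = asin(11/50) = 12.7090°
wrap1 = π − 2β = 154.5819°
wrap2 = π + 2β = 205.4181°
tangent length = C·cosβ = 48.7750
L = r1·wrap1 + r2·wrap2 + 2·C·cosβ = 4·2.6980 + 15·3.5852 + 2·48.7750 = 162.1202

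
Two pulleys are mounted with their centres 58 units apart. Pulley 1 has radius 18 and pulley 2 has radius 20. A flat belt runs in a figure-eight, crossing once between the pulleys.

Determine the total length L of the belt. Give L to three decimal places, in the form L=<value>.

L=261.311

crossed belt: β = asin((r1+r2)/C) = asin(38/58) = 40.9327°
wrap1 = wrap2 = π + 2β = 261.8654°
tangent length = C·cosβ = 43.8178
L = (r1+r2)·wrap + 2·C·cosβ = 38·4.5704 + 2·43.8178 = 261.3114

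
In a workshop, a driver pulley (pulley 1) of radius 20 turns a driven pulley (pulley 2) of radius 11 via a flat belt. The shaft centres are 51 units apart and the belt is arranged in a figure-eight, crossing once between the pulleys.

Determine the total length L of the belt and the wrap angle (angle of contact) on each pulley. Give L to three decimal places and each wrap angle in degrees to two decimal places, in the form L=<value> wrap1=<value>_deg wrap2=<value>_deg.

crossed belt: β = asin((r1+r2)/C) = asin(31/51) = 37.4337°
wrap1 = wrap2 = π + 2β = 254.8674°
tangent length = C·cosβ = 40.4969
L = (r1+r2)·wrap + 2·C·cosβ = 31·4.4483 + 2·40.4969 = 218.8904

L=218.890 wrap1=254.87_deg wrap2=254.87_deg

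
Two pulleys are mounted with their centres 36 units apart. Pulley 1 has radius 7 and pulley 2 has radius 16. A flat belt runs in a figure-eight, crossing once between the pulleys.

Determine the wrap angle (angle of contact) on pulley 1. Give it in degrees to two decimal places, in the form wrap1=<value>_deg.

crossed belt: β = asin((r1+r2)/C) = asin(23/36) = 39.7090°
wrap1 = wrap2 = π + 2β = 259.4180°

wrap1=259.42_deg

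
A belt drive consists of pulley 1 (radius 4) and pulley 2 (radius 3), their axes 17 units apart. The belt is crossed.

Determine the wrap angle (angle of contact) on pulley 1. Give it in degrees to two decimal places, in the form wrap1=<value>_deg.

wrap1=228.63_deg

crossed belt: β = asin((r1+r2)/C) = asin(7/17) = 24.3157°
wrap1 = wrap2 = π + 2β = 228.6315°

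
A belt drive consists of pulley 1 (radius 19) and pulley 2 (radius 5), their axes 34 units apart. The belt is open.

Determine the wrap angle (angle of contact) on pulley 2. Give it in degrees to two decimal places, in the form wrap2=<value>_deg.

open belt: β = asin((r2−r1)/C) = asin(-14/34) = -24.3157°
wrap1 = π − 2β = 228.6315°
wrap2 = π + 2β = 131.3685°

wrap2=131.37_deg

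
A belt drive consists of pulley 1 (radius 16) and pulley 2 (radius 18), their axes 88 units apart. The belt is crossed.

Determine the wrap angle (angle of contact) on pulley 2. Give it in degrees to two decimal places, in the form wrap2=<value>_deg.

wrap2=225.46_deg

crossed belt: β = asin((r1+r2)/C) = asin(34/88) = 22.7284°
wrap1 = wrap2 = π + 2β = 225.4568°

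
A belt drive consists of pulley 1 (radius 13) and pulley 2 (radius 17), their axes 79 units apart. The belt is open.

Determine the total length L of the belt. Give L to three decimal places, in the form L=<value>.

open belt: β = asin((r2−r1)/C) = asin(4/79) = 2.9023°
wrap1 = π − 2β = 174.1954°
wrap2 = π + 2β = 185.8046°
tangent length = C·cosβ = 78.8987
L = r1·wrap1 + r2·wrap2 + 2·C·cosβ = 13·3.0403 + 17·3.2429 + 2·78.8987 = 252.4504

L=252.450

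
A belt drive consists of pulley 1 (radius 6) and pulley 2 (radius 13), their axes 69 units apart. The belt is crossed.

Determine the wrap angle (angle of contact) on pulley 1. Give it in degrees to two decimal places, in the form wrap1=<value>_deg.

wrap1=211.97_deg

crossed belt: β = asin((r1+r2)/C) = asin(19/69) = 15.9836°
wrap1 = wrap2 = π + 2β = 211.9672°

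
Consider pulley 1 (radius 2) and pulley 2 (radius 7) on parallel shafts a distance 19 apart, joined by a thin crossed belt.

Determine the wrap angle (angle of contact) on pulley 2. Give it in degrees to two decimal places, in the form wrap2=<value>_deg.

wrap2=236.55_deg

crossed belt: β = asin((r1+r2)/C) = asin(9/19) = 28.2737°
wrap1 = wrap2 = π + 2β = 236.5474°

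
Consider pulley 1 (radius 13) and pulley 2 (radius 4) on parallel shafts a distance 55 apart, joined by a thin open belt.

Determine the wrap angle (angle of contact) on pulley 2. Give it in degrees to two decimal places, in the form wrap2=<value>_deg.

wrap2=161.16_deg

open belt: β = asin((r2−r1)/C) = asin(-9/55) = -9.4180°
wrap1 = π − 2β = 198.8361°
wrap2 = π + 2β = 161.1639°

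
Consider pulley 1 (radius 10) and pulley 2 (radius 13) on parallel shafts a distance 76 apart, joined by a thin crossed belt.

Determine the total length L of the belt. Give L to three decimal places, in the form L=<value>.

L=231.272

crossed belt: β = asin((r1+r2)/C) = asin(23/76) = 17.6157°
wrap1 = wrap2 = π + 2β = 215.2315°
tangent length = C·cosβ = 72.4362
L = (r1+r2)·wrap + 2·C·cosβ = 23·3.7565 + 2·72.4362 = 231.2718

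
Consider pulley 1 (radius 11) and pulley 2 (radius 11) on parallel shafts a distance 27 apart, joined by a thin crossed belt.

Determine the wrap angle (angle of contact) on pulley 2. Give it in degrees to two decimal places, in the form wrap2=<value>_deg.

crossed belt: β = asin((r1+r2)/C) = asin(22/27) = 54.5691°
wrap1 = wrap2 = π + 2β = 289.1381°

wrap2=289.14_deg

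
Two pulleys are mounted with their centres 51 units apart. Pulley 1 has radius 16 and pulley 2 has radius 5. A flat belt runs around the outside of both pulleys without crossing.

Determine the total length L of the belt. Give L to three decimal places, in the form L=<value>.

open belt: β = asin((r2−r1)/C) = asin(-11/51) = -12.4558°
wrap1 = π − 2β = 204.9116°
wrap2 = π + 2β = 155.0884°
tangent length = C·cosβ = 49.7996
L = r1·wrap1 + r2·wrap2 + 2·C·cosβ = 16·3.5764 + 5·2.7068 + 2·49.7996 = 170.3553

L=170.355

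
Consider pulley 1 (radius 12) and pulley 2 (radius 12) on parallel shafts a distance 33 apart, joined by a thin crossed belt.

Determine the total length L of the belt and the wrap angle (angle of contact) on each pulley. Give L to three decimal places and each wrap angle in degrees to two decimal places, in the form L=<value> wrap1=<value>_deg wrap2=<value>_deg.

L=159.786 wrap1=273.32_deg wrap2=273.32_deg

crossed belt: β = asin((r1+r2)/C) = asin(24/33) = 46.6582°
wrap1 = wrap2 = π + 2β = 273.3165°
tangent length = C·cosβ = 22.6495
L = (r1+r2)·wrap + 2·C·cosβ = 24·4.7703 + 2·22.6495 = 159.7855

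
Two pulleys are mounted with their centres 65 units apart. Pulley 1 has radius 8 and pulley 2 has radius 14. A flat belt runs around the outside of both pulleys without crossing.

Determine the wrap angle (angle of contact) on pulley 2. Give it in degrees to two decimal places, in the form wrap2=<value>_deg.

open belt: β = asin((r2−r1)/C) = asin(6/65) = 5.2964°
wrap1 = π − 2β = 169.4072°
wrap2 = π + 2β = 190.5928°

wrap2=190.59_deg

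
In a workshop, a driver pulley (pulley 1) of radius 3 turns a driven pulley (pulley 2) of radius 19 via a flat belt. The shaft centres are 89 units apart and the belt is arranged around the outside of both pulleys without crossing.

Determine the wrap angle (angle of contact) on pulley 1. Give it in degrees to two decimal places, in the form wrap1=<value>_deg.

open belt: β = asin((r2−r1)/C) = asin(16/89) = 10.3567°
wrap1 = π − 2β = 159.2867°
wrap2 = π + 2β = 200.7133°

wrap1=159.29_deg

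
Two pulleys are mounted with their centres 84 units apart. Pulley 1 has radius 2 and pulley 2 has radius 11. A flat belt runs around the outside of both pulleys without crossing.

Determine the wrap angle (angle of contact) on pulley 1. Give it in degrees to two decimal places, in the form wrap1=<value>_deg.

open belt: β = asin((r2−r1)/C) = asin(9/84) = 6.1506°
wrap1 = π − 2β = 167.6987°
wrap2 = π + 2β = 192.3013°

wrap1=167.70_deg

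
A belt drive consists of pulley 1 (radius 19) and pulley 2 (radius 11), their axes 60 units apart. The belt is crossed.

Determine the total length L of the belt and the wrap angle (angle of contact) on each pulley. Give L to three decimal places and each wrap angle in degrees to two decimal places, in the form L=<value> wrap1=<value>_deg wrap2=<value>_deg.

L=229.587 wrap1=240.00_deg wrap2=240.00_deg

crossed belt: β = asin((r1+r2)/C) = asin(30/60) = 30.0000°
wrap1 = wrap2 = π + 2β = 240.0000°
tangent length = C·cosβ = 51.9615
L = (r1+r2)·wrap + 2·C·cosβ = 30·4.1888 + 2·51.9615 = 229.5868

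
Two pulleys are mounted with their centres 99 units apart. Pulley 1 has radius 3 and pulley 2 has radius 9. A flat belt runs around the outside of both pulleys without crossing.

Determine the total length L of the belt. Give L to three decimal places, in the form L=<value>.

L=236.063

open belt: β = asin((r2−r1)/C) = asin(6/99) = 3.4746°
wrap1 = π − 2β = 173.0508°
wrap2 = π + 2β = 186.9492°
tangent length = C·cosβ = 98.8180
L = r1·wrap1 + r2·wrap2 + 2·C·cosβ = 3·3.0203 + 9·3.2629 + 2·98.8180 = 236.0629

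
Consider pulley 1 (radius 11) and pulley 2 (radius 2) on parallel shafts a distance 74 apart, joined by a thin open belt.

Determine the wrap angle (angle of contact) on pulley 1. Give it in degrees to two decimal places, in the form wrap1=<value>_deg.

open belt: β = asin((r2−r1)/C) = asin(-9/74) = -6.9857°
wrap1 = π − 2β = 193.9714°
wrap2 = π + 2β = 166.0286°

wrap1=193.97_deg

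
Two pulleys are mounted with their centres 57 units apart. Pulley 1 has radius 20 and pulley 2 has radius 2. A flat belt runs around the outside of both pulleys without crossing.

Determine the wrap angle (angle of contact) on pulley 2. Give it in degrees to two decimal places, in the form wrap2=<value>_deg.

open belt: β = asin((r2−r1)/C) = asin(-18/57) = -18.4085°
wrap1 = π − 2β = 216.8170°
wrap2 = π + 2β = 143.1830°

wrap2=143.18_deg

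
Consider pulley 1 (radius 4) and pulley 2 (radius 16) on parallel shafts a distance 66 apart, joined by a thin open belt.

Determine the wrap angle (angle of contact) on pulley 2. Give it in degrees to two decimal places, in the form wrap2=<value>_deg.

wrap2=200.95_deg

open belt: β = asin((r2−r1)/C) = asin(12/66) = 10.4757°
wrap1 = π − 2β = 159.0486°
wrap2 = π + 2β = 200.9514°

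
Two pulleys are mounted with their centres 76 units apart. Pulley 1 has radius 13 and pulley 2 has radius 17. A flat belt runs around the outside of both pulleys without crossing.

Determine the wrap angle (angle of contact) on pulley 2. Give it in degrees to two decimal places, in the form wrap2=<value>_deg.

wrap2=186.03_deg

open belt: β = asin((r2−r1)/C) = asin(4/76) = 3.0170°
wrap1 = π − 2β = 173.9661°
wrap2 = π + 2β = 186.0339°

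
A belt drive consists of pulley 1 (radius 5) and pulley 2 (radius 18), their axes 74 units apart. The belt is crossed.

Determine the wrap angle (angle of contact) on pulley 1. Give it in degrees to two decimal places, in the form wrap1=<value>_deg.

wrap1=216.22_deg

crossed belt: β = asin((r1+r2)/C) = asin(23/74) = 18.1081°
wrap1 = wrap2 = π + 2β = 216.2162°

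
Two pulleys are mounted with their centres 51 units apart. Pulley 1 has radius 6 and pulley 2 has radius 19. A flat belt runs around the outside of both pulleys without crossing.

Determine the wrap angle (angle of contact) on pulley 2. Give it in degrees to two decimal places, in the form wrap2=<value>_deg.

open belt: β = asin((r2−r1)/C) = asin(13/51) = 14.7678°
wrap1 = π − 2β = 150.4644°
wrap2 = π + 2β = 209.5356°

wrap2=209.54_deg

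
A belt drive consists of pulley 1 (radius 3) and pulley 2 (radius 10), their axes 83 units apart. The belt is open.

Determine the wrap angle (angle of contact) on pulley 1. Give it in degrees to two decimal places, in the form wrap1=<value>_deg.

wrap1=170.32_deg

open belt: β = asin((r2−r1)/C) = asin(7/83) = 4.8379°
wrap1 = π − 2β = 170.3242°
wrap2 = π + 2β = 189.6758°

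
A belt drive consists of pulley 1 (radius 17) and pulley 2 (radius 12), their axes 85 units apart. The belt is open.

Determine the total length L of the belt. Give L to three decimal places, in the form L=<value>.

open belt: β = asin((r2−r1)/C) = asin(-5/85) = -3.3723°
wrap1 = π − 2β = 186.7446°
wrap2 = π + 2β = 173.2554°
tangent length = C·cosβ = 84.8528
L = r1·wrap1 + r2·wrap2 + 2·C·cosβ = 17·3.2593 + 12·3.0239 + 2·84.8528 = 261.4004

L=261.400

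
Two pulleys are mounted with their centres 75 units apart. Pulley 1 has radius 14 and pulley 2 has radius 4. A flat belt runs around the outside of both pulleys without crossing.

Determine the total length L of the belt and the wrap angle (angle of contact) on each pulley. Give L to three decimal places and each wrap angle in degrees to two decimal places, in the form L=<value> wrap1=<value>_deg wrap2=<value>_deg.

open belt: β = asin((r2−r1)/C) = asin(-10/75) = -7.6623°
wrap1 = π − 2β = 195.3245°
wrap2 = π + 2β = 164.6755°
tangent length = C·cosβ = 74.3303
L = r1·wrap1 + r2·wrap2 + 2·C·cosβ = 14·3.4091 + 4·2.8741 + 2·74.3303 = 207.8840

L=207.884 wrap1=195.32_deg wrap2=164.68_deg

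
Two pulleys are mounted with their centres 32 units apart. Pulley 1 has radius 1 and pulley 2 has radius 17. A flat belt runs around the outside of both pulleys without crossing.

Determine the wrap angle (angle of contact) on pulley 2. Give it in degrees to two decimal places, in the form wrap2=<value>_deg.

open belt: β = asin((r2−r1)/C) = asin(16/32) = 30.0000°
wrap1 = π − 2β = 120.0000°
wrap2 = π + 2β = 240.0000°

wrap2=240.00_deg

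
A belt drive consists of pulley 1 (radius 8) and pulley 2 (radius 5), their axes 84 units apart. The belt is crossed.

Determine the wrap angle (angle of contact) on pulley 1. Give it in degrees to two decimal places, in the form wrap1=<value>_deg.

crossed belt: β = asin((r1+r2)/C) = asin(13/84) = 8.9030°
wrap1 = wrap2 = π + 2β = 197.8060°

wrap1=197.81_deg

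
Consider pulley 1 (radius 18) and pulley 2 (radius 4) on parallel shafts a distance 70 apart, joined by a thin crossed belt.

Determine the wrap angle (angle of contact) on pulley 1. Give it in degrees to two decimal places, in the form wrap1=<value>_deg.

wrap1=216.64_deg

crossed belt: β = asin((r1+r2)/C) = asin(22/70) = 18.3177°
wrap1 = wrap2 = π + 2β = 216.6354°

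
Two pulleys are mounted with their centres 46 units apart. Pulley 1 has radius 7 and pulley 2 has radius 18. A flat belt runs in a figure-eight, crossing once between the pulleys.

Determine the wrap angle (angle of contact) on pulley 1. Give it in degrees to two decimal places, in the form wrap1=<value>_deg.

wrap1=245.84_deg

crossed belt: β = asin((r1+r2)/C) = asin(25/46) = 32.9207°
wrap1 = wrap2 = π + 2β = 245.8415°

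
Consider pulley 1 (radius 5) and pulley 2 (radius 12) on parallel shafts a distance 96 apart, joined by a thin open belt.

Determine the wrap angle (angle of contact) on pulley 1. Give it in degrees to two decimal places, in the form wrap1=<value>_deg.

open belt: β = asin((r2−r1)/C) = asin(7/96) = 4.1815°
wrap1 = π − 2β = 171.6369°
wrap2 = π + 2β = 188.3631°

wrap1=171.64_deg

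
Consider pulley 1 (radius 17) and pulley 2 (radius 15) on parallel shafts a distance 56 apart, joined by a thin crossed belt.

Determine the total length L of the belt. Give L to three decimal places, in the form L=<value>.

crossed belt: β = asin((r1+r2)/C) = asin(32/56) = 34.8499°
wrap1 = wrap2 = π + 2β = 249.6998°
tangent length = C·cosβ = 45.9565
L = (r1+r2)·wrap + 2·C·cosβ = 32·4.3581 + 2·45.9565 = 231.3717

L=231.372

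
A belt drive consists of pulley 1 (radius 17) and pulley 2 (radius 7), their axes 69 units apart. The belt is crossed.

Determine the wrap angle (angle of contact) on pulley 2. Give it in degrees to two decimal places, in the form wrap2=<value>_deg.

crossed belt: β = asin((r1+r2)/C) = asin(24/69) = 20.3544°
wrap1 = wrap2 = π + 2β = 220.7088°

wrap2=220.71_deg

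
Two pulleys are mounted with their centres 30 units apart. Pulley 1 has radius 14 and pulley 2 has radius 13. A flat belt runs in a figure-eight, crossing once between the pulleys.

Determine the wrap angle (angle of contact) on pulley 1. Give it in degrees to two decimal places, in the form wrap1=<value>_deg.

crossed belt: β = asin((r1+r2)/C) = asin(27/30) = 64.1581°
wrap1 = wrap2 = π + 2β = 308.3161°

wrap1=308.32_deg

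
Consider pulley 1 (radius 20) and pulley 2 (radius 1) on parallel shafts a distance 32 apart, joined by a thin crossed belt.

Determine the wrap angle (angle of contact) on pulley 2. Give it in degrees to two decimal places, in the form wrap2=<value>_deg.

wrap2=262.03_deg

crossed belt: β = asin((r1+r2)/C) = asin(21/32) = 41.0145°
wrap1 = wrap2 = π + 2β = 262.0290°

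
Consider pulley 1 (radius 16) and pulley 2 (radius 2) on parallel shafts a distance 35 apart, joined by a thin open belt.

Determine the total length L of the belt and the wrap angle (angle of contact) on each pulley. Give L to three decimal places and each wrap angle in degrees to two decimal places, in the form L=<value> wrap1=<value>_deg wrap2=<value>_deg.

L=132.227 wrap1=227.16_deg wrap2=132.84_deg

open belt: β = asin((r2−r1)/C) = asin(-14/35) = -23.5782°
wrap1 = π − 2β = 227.1564°
wrap2 = π + 2β = 132.8436°
tangent length = C·cosβ = 32.0780
L = r1·wrap1 + r2·wrap2 + 2·C·cosβ = 16·3.9646 + 2·2.3186 + 2·32.0780 = 132.2272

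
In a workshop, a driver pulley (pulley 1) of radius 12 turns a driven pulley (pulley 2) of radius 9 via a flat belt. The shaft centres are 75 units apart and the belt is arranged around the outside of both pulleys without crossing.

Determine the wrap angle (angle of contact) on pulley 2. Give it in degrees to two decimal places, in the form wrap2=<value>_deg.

open belt: β = asin((r2−r1)/C) = asin(-3/75) = -2.2924°
wrap1 = π − 2β = 184.5849°
wrap2 = π + 2β = 175.4151°

wrap2=175.42_deg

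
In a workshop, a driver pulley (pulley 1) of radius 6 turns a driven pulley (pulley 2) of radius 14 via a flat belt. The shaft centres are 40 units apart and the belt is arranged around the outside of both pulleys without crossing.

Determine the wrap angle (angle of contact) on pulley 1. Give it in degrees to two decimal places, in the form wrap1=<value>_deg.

open belt: β = asin((r2−r1)/C) = asin(8/40) = 11.5370°
wrap1 = π − 2β = 156.9261°
wrap2 = π + 2β = 203.0739°

wrap1=156.93_deg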